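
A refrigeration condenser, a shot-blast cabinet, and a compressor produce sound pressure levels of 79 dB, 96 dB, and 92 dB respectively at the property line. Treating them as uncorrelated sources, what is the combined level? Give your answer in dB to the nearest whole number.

Incoherent sources combine by intensity addition: L_total = 10·log₁₀(Σ 10^(L_i/10)).
Σ 10^(L/10) = 10^(79/10) + 10^(96/10) + 10^(92/10) = 5.645e+09.
L_total = 10·log₁₀(5.645e+09) = 97.52 dB.

98 dB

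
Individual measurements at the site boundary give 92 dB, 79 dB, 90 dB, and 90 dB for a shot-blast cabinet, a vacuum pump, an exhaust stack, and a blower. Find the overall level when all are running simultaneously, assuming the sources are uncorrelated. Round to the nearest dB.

Incoherent sources combine by intensity addition: L_total = 10·log₁₀(Σ 10^(L_i/10)).
Σ 10^(L/10) = 10^(92/10) + 10^(79/10) + 10^(90/10) + 10^(90/10) = 3.664e+09.
L_total = 10·log₁₀(3.664e+09) = 95.64 dB.

96 dB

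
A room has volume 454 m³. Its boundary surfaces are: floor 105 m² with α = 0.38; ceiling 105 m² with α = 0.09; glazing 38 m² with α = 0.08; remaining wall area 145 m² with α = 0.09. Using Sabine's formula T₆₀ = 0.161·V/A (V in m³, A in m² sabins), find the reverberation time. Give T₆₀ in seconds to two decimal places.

1.12 s

A = Σ Sᵢαᵢ = 105·0.38 + 105·0.09 + 38·0.08 + 145·0.09 = 65.44 m².
T₆₀ = 0.161 × 454 / 65.44 = 1.117 s.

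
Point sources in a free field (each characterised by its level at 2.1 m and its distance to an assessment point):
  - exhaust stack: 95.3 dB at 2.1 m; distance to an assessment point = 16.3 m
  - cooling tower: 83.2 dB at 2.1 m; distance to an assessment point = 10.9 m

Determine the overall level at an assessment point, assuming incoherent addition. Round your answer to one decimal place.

78.1 dB

Apply inverse-square spreading to bring every level to the receiver, then sum 10^(L/10).
exhaust stack: 95.3 − 20·log₁₀(16.3/2.1) = 95.3 − 17.80 = 77.50 dB.
cooling tower: 83.2 − 20·log₁₀(10.9/2.1) = 83.2 − 14.30 = 68.90 dB.
Σ 10^(L/10) = 6.400e+07 → L_total = 10·log₁₀(6.400e+07) = 78.06 dB.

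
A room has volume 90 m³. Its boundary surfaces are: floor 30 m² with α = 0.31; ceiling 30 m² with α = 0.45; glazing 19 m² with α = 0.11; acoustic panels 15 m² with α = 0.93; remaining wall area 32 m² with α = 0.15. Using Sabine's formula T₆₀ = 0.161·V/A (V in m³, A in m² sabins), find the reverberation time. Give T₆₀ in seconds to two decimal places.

0.33 s

A = Σ Sᵢαᵢ = 30·0.31 + 30·0.45 + 19·0.11 + 15·0.93 + 32·0.15 = 43.64 m².
T₆₀ = 0.161 × 90 / 43.64 = 0.332 s.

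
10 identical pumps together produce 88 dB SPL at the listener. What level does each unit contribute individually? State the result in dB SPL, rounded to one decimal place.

78.0 dB SPL

Dividing the total intensity by 10 lowers the level by 10·log₁₀ 10 = 10.000 dB: L₁ = 88 − 10.000.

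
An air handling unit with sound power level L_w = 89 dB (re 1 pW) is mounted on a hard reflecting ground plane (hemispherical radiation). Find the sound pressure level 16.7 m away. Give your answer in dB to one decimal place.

The power spreads over a hemisphere of area 2π·r², so L_p = L_w − 10·log₁₀(2π·r²).
2π·r² = 1752 m², 10·log₁₀ of that is 32.436 dB.
L_p = 89 − 32.436 = 56.56 dB.

56.6 dB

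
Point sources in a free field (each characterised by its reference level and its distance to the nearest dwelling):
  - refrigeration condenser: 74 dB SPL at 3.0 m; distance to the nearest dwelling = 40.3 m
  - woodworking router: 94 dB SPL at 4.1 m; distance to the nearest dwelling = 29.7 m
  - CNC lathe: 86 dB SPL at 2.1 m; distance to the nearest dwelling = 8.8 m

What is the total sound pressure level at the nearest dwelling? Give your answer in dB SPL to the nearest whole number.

First find each source's level at the receiver (point-source: −20·log₁₀(r/r_ref)), then combine on an intensity basis.
refrigeration condenser: 74 − 20·log₁₀(40.3/3.0) = 74 − 22.56 = 51.44 dB SPL.
woodworking router: 94 − 20·log₁₀(29.7/4.1) = 94 − 17.20 = 76.80 dB SPL.
CNC lathe: 86 − 20·log₁₀(8.8/2.1) = 86 − 12.45 = 73.55 dB SPL.
Σ 10^(L/10) = 7.068e+07 → L_total = 10·log₁₀(7.068e+07) = 78.49 dB SPL.

78 dB SPL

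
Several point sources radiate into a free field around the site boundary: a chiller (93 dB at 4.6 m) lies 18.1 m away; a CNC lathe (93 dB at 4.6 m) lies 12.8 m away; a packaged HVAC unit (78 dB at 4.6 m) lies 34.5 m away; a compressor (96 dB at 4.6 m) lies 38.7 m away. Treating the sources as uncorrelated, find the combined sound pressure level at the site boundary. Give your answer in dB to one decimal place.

86.5 dB

First find each source's level at the receiver (point-source: −20·log₁₀(r/r_ref)), then combine on an intensity basis.
chiller: 93 − 20·log₁₀(18.1/4.6) = 93 − 11.90 = 81.10 dB.
CNC lathe: 93 − 20·log₁₀(12.8/4.6) = 93 − 8.89 = 84.11 dB.
packaged HVAC unit: 78 − 20·log₁₀(34.5/4.6) = 78 − 17.50 = 60.50 dB.
compressor: 96 − 20·log₁₀(38.7/4.6) = 96 − 18.50 = 77.50 dB.
Σ 10^(L/10) = 4.439e+08 → L_total = 10·log₁₀(4.439e+08) = 86.47 dB.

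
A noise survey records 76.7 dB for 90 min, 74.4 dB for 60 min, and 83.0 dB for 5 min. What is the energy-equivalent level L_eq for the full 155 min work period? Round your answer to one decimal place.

L_eq = 10·log₁₀[(1/T)·Σ tᵢ·10^(Lᵢ/10)] with T = 155 min.
Σ tᵢ·10^(Lᵢ/10) = 90·10^(76.7/10) + 60·10^(74.4/10) + 5·10^(83.0/10) = 6.860e+09.
L_eq = 10·log₁₀(6.860e+09/155) = 76.46 dB.

76.5 dB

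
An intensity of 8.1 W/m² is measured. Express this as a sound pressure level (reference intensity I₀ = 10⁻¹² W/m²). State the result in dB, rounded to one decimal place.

129.1 dB

I/I₀ = 8.1/10⁻¹² = 8.1×10^12, and L = 10·log₁₀(I/I₀).
L = 10·(0.9085 + 12) = 129.08 dB.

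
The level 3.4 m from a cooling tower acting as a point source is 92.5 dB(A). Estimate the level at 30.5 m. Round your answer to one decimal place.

73.4 dB(A)

Point-source attenuation: ΔL = 20·log₁₀(r₂/r₁) = 20·log₁₀(30.5/3.4) = 19.056 dB.
L₂ = 92.5 − 20·log₁₀(30.5/3.4) = 92.5 − 19.056 = 73.44 dB(A).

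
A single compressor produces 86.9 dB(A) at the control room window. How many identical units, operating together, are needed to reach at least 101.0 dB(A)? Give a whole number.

26

Need L₁ + 10·log₁₀ N ≥ 101.0, i.e. log₁₀ N ≥ 1.41.
N ≥ 10^(14.1/10) = 25.704, so N = 26.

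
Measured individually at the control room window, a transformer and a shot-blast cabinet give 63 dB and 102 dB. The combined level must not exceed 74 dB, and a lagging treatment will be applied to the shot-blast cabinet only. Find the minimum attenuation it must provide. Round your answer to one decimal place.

28.4 dB

The untreated sources together contribute 10^(63/10) = 1.995e+06, i.e. 63.00 dB.
The limit corresponds to 10^(74/10) = 2.512e+07; subtracting the fixed part leaves 2.312e+07 for the shot-blast cabinet, i.e. 73.64 dB.
Required insertion loss = 102 − 73.64 = 28.36 dB.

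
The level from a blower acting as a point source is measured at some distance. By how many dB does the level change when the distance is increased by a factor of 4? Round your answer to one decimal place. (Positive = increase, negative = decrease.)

A point source loses 6 dB per doubling of distance; generally ΔL = −20·log₁₀(r₂/r₁).
ΔL = −20·log₁₀(4) = -12.04 dB.

-12.0 dB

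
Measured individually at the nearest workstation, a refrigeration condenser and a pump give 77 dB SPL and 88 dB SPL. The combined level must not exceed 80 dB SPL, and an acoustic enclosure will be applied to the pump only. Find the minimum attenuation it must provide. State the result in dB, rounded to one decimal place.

11.0 dB

Fixed contribution from the other source: Σ 10^(L/10) = 10^(77/10) = 5.012e+07 (77.00 dB SPL).
To meet 80 dB SPL overall, the treated pump may contribute at most 10^(80/10) − 5.012e+07 = 4.988e+07, i.e. 76.98 dB SPL.
Required insertion loss = 88 − 76.98 = 11.02 dB.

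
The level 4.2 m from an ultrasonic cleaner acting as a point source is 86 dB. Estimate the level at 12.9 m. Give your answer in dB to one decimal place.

For a point source, L₂ = L₁ − 20·log₁₀(r₂/r₁).
L₂ = 86 − 20·log₁₀(12.9/4.2) = 86 − 9.747 = 76.25 dB.

76.3 dB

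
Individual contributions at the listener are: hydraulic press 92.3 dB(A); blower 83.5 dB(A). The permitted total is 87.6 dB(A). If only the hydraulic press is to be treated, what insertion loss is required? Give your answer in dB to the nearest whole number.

7 dB

Everything except the hydraulic press sums to 10^(83.5/10) = 2.239e+08 in linear terms, 83.50 dB(A).
The limit corresponds to 10^(87.6/10) = 5.754e+08; subtracting the fixed part leaves 3.516e+08 for the hydraulic press, i.e. 85.46 dB(A).
Required insertion loss = 92.3 − 85.46 = 6.84 dB.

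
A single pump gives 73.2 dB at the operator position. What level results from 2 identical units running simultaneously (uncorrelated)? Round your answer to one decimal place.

76.2 dB

With 2 equal, uncorrelated contributions the intensity is 2× that of one unit, giving a rise of 10·log₁₀ 2.
L_total = 73.2 + 10·log₁₀(2) = 73.2 + 3.010 = 76.21 dB.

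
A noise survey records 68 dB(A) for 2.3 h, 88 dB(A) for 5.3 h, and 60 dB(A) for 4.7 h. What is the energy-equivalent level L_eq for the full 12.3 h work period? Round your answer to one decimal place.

84.4 dB(A)

The energy average is taken in the linear domain: L_eq = 10·log₁₀[(Σ tᵢ·10^(Lᵢ/10))/T], T = 12.3 h.
Σ tᵢ·10^(Lᵢ/10) = 2.3·10^(68/10) + 5.3·10^(88/10) + 4.7·10^(60/10) = 3.363e+09.
L_eq = 10·log₁₀(3.363e+09/12.3) = 84.37 dB(A).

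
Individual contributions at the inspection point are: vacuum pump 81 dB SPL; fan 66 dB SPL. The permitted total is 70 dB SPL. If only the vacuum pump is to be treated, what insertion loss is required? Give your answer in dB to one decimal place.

Everything except the vacuum pump sums to 10^(66/10) = 3.981e+06 in linear terms, 66.00 dB SPL.
To meet 70 dB SPL overall, the treated vacuum pump may contribute at most 10^(70/10) − 3.981e+06 = 6.019e+06, i.e. 67.80 dB SPL.
So the vacuum pump must be reduced from 81 to 67.80 dB SPL: IL = 13.20 dB.

13.2 dB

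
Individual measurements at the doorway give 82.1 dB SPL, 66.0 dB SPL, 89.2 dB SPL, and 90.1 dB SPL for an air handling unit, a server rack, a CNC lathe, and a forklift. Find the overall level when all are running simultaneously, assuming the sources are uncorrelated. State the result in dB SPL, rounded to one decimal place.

93.1 dB SPL

For uncorrelated sources the intensities add, so convert each level to linear form, sum, and take 10·log₁₀ of the total.
Σ 10^(L/10) = 10^(82.1/10) + 10^(66.0/10) + 10^(89.2/10) + 10^(90.1/10) = 2.021e+09.
L_total = 10·log₁₀(2.021e+09) = 93.06 dB SPL.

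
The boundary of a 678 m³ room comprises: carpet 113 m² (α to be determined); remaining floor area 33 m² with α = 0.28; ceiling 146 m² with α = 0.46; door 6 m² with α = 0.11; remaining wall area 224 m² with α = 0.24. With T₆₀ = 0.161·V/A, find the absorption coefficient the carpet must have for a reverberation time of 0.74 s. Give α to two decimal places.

Required total absorption A = 0.161·678/0.74 = 147.51 m².
Absorption from the other surfaces = 33·0.28 + 146·0.46 + 6·0.11 + 224·0.24 = 130.82 m², so the carpet must supply 16.69 m² over 113 m².
α = 16.69/113 = 0.148.

0.15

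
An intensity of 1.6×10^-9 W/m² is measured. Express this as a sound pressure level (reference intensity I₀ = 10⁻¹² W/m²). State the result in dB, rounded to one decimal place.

32.0 dB

Dividing by I₀ shifts the exponent by 12: I/I₀ = 1.6×10^3.
L = 10·(0.2041 + 3) = 32.04 dB.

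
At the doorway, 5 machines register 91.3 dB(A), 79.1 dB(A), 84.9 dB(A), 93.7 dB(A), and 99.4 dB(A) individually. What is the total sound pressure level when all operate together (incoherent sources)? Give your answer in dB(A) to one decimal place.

Incoherent sources combine by intensity addition: L_total = 10·log₁₀(Σ 10^(L_i/10)).
Σ 10^(L/10) = 10^(91.3/10) + 10^(79.1/10) + 10^(84.9/10) + 10^(93.7/10) + 10^(99.4/10) = 1.279e+10.
L_total = 10·log₁₀(1.279e+10) = 101.07 dB(A).

101.1 dB(A)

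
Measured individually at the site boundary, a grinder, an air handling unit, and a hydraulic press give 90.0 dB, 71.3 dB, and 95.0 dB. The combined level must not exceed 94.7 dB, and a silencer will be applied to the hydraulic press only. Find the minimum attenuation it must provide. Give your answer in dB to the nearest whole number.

2 dB

Fixed contribution from the other sources: Σ 10^(L/10) = 10^(90.0/10) + 10^(71.3/10) = 1.013e+09 (90.06 dB).
The limit corresponds to 10^(94.7/10) = 2.951e+09; subtracting the fixed part leaves 1.938e+09 for the hydraulic press, i.e. 92.87 dB.
So the hydraulic press must be reduced from 95.0 to 92.87 dB: IL = 2.13 dB.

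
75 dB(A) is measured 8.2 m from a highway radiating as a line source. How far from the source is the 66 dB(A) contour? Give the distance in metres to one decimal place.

Line-source spreading drops the level by 10·log₁₀(r₂/r₁); inverting, r₂/r₁ = 10^(ΔL/10).
r₂ = 8.2·10^((75−66)/10) = 8.2·10^(9.0/10) = 65.13 m.

65.1 m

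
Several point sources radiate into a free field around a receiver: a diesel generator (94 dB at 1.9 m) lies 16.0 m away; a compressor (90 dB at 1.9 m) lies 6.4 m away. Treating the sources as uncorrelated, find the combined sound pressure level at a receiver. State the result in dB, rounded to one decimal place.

80.9 dB

Propagate each source to the receiver with L = L_ref − 20·log₁₀(r/r_ref), then add intensities.
diesel generator: 94 − 20·log₁₀(16.0/1.9) = 94 − 18.51 = 75.49 dB.
compressor: 90 − 20·log₁₀(6.4/1.9) = 90 − 10.55 = 79.45 dB.
Σ 10^(L/10) = 1.236e+08 → L_total = 10·log₁₀(1.236e+08) = 80.92 dB.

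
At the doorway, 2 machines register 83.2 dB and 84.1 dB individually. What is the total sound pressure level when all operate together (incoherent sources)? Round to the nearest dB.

For uncorrelated sources the intensities add, so convert each level to linear form, sum, and take 10·log₁₀ of the total.
Σ 10^(L/10) = 10^(83.2/10) + 10^(84.1/10) = 4.660e+08.
L_total = 10·log₁₀(4.660e+08) = 86.68 dB.

87 dB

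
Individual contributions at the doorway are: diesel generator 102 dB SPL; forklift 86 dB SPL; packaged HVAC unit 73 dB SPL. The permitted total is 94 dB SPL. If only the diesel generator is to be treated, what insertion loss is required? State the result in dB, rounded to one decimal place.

8.8 dB

Everything except the diesel generator sums to 10^(86/10) + 10^(73/10) = 4.181e+08 in linear terms, 86.21 dB SPL.
To meet 94 dB SPL overall, the treated diesel generator may contribute at most 10^(94/10) − 4.181e+08 = 2.094e+09, i.e. 93.21 dB SPL.
Required insertion loss = 102 − 93.21 = 8.79 dB.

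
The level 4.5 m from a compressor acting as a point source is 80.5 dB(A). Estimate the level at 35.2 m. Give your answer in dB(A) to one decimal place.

Spherical spreading from a point source gives a 20·log₁₀(r₂/r₁) drop.
L₂ = 80.5 − 20·log₁₀(35.2/4.5) = 80.5 − 17.867 = 62.63 dB(A).

62.6 dB(A)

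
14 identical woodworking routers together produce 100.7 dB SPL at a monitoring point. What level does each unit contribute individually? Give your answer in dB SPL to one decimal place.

For N identical incoherent sources L_total = L₁ + 10·log₁₀ N, so L₁ = 100.7 − 10·log₁₀(14) = 100.7 − 11.461.

89.2 dB SPL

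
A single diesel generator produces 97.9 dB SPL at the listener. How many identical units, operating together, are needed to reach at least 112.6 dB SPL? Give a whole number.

30

The shortfall is 112.6 − 97.9 = 14.7 dB, and N units add 10·log₁₀ N, so need 10·log₁₀ N ≥ 14.7.
N ≥ 10^(14.7/10) = 29.512, so N = 30.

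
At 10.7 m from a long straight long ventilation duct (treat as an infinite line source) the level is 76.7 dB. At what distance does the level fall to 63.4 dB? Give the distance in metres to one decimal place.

228.8 m

Line-source spreading drops the level by 10·log₁₀(r₂/r₁); inverting, r₂/r₁ = 10^(ΔL/10).
r₂ = 10.7·10^((76.7−63.4)/10) = 10.7·10^(13.3/10) = 228.76 m.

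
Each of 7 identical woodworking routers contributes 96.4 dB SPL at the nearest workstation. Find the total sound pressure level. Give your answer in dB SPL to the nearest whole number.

With 7 equal, uncorrelated contributions the intensity is 7× that of one unit, giving a rise of 10·log₁₀ 7.
L_total = 96.4 + 10·log₁₀(7) = 96.4 + 8.451 = 104.85 dB SPL.

105 dB SPL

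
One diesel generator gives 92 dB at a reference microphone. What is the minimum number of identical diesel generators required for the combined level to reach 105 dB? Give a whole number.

N identical sources give L₁ + 10·log₁₀ N, so require 10·log₁₀ N ≥ 105 − 92 = 13.0 dB.
N ≥ 10^(13.0/10) = 19.953, so N = 20.

20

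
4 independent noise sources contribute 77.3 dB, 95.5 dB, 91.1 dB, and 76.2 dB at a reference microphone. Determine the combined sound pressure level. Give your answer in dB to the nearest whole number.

For uncorrelated sources the intensities add, so convert each level to linear form, sum, and take 10·log₁₀ of the total.
Σ 10^(L/10) = 10^(77.3/10) + 10^(95.5/10) + 10^(91.1/10) + 10^(76.2/10) = 4.932e+09.
L_total = 10·log₁₀(4.932e+09) = 96.93 dB.

97 dB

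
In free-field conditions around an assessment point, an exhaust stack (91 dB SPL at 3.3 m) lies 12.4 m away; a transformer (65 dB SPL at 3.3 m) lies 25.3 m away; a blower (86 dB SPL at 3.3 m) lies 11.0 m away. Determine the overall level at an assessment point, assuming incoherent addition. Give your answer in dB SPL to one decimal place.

Apply inverse-square spreading to bring every level to the receiver, then sum 10^(L/10).
exhaust stack: 91 − 20·log₁₀(12.4/3.3) = 91 − 11.50 = 79.50 dB SPL.
transformer: 65 − 20·log₁₀(25.3/3.3) = 65 − 17.69 = 47.31 dB SPL.
blower: 86 − 20·log₁₀(11.0/3.3) = 86 − 10.46 = 75.54 dB SPL.
Σ 10^(L/10) = 1.250e+08 → L_total = 10·log₁₀(1.250e+08) = 80.97 dB SPL.

81.0 dB SPL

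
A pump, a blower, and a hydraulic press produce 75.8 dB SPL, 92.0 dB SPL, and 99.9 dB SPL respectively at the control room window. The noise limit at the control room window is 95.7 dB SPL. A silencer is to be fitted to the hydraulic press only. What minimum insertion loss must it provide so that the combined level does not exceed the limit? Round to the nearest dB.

7 dB

Fixed contribution from the other sources: Σ 10^(L/10) = 10^(75.8/10) + 10^(92.0/10) = 1.623e+09 (92.10 dB SPL).
To meet 95.7 dB SPL overall, the treated hydraulic press may contribute at most 10^(95.7/10) − 1.623e+09 = 2.092e+09, i.e. 93.21 dB SPL.
So the hydraulic press must be reduced from 99.9 to 93.21 dB SPL: IL = 6.69 dB.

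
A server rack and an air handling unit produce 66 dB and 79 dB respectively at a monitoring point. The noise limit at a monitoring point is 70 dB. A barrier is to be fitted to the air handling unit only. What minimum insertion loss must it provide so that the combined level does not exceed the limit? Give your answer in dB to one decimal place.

Fixed contribution from the other source: Σ 10^(L/10) = 10^(66/10) = 3.981e+06 (66.00 dB).
To meet 70 dB overall, the treated air handling unit may contribute at most 10^(70/10) − 3.981e+06 = 6.019e+06, i.e. 67.80 dB.
Required insertion loss = 79 − 67.80 = 11.20 dB.

11.2 dB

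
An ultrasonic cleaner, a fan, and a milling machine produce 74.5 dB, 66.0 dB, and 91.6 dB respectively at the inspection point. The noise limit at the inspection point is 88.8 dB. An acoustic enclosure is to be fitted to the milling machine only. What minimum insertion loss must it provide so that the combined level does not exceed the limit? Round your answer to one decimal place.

3.0 dB

The untreated sources together contribute 10^(74.5/10) + 10^(66.0/10) = 3.216e+07, i.e. 75.07 dB.
To meet 88.8 dB overall, the treated milling machine may contribute at most 10^(88.8/10) − 3.216e+07 = 7.264e+08, i.e. 88.61 dB.
So the milling machine must be reduced from 91.6 to 88.61 dB: IL = 2.99 dB.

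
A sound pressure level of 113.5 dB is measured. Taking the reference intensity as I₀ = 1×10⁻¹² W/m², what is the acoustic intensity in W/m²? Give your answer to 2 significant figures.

0.22 W/m²

I = I₀·10^(L/10) = 10⁻¹² × 10^(113.5/10) = 10^(-0.650).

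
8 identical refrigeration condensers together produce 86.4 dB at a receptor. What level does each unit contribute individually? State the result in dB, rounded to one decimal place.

8 equal contributions raise the level by 10·log₁₀ 8 = 9.031 dB, so each unit alone gives 86.4 − 9.031.

77.4 dB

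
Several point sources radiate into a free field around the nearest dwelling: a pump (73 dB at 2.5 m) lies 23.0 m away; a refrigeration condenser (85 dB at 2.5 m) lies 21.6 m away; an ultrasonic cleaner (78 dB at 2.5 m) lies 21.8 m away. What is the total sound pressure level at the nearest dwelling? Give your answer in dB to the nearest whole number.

Propagate each source to the receiver with L = L_ref − 20·log₁₀(r/r_ref), then add intensities.
pump: 73 − 20·log₁₀(23.0/2.5) = 73 − 19.28 = 53.72 dB.
refrigeration condenser: 85 − 20·log₁₀(21.6/2.5) = 85 − 18.73 = 66.27 dB.
ultrasonic cleaner: 78 − 20·log₁₀(21.8/2.5) = 78 − 18.81 = 59.19 dB.
Σ 10^(L/10) = 5.302e+06 → L_total = 10·log₁₀(5.302e+06) = 67.24 dB.

67 dB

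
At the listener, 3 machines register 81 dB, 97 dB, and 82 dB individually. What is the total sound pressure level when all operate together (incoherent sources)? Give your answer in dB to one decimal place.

For uncorrelated sources the intensities add, so convert each level to linear form, sum, and take 10·log₁₀ of the total.
Σ 10^(L/10) = 10^(81/10) + 10^(97/10) + 10^(82/10) = 5.296e+09.
L_total = 10·log₁₀(5.296e+09) = 97.24 dB.

97.2 dB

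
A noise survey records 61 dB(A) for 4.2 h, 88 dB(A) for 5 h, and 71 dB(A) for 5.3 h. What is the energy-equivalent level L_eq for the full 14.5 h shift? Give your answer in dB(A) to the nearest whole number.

83 dB(A)

Weight each interval's intensity by its duration and average over T = 14.5 h:
Σ tᵢ·10^(Lᵢ/10) = 4.2·10^(61/10) + 5·10^(88/10) + 5.3·10^(71/10) = 3.227e+09.
L_eq = 10·log₁₀(3.227e+09/14.5) = 83.47 dB(A).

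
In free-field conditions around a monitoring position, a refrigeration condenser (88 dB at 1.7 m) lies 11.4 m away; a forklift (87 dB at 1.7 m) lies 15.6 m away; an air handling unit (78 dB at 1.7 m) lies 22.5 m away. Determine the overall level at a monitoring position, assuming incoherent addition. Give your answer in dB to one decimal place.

Apply inverse-square spreading to bring every level to the receiver, then sum 10^(L/10).
refrigeration condenser: 88 − 20·log₁₀(11.4/1.7) = 88 − 16.53 = 71.47 dB.
forklift: 87 − 20·log₁₀(15.6/1.7) = 87 − 19.25 = 67.75 dB.
air handling unit: 78 − 20·log₁₀(22.5/1.7) = 78 − 22.43 = 55.57 dB.
Σ 10^(L/10) = 2.034e+07 → L_total = 10·log₁₀(2.034e+07) = 73.08 dB.

73.1 dB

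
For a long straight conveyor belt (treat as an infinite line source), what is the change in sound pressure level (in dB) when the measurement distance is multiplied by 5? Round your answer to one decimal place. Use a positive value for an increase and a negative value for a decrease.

Line-source spreading: ΔL = −10·log₁₀(r₂/r₁).
ΔL = −10·log₁₀(5) = -6.99 dB.

-7.0 dB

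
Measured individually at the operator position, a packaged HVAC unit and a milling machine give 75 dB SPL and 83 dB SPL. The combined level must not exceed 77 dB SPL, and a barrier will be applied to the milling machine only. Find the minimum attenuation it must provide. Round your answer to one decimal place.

Everything except the milling machine sums to 10^(75/10) = 3.162e+07 in linear terms, 75.00 dB SPL.
The limit corresponds to 10^(77/10) = 5.012e+07; subtracting the fixed part leaves 1.850e+07 for the milling machine, i.e. 72.67 dB SPL.
Required insertion loss = 83 − 72.67 = 10.33 dB.

10.3 dB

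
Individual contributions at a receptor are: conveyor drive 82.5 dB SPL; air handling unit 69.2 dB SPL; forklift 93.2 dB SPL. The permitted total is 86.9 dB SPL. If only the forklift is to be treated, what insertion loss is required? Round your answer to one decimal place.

The untreated sources together contribute 10^(82.5/10) + 10^(69.2/10) = 1.861e+08, i.e. 82.70 dB SPL.
To meet 86.9 dB SPL overall, the treated forklift may contribute at most 10^(86.9/10) − 1.861e+08 = 3.036e+08, i.e. 84.82 dB SPL.
So the forklift must be reduced from 93.2 to 84.82 dB SPL: IL = 8.38 dB.

8.4 dB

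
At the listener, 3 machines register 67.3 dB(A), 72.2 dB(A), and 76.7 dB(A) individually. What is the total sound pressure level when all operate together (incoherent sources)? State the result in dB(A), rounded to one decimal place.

Incoherent sources combine by intensity addition: L_total = 10·log₁₀(Σ 10^(L_i/10)).
Σ 10^(L/10) = 10^(67.3/10) + 10^(72.2/10) + 10^(76.7/10) = 6.874e+07.
L_total = 10·log₁₀(6.874e+07) = 78.37 dB(A).

78.4 dB(A)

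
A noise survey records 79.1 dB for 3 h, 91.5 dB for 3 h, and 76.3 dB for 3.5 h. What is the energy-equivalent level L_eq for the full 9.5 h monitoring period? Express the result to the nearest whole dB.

87 dB

The energy average is taken in the linear domain: L_eq = 10·log₁₀[(Σ tᵢ·10^(Lᵢ/10))/T], T = 9.5 h.
Σ tᵢ·10^(Lᵢ/10) = 3·10^(79.1/10) + 3·10^(91.5/10) + 3.5·10^(76.3/10) = 4.631e+09.
L_eq = 10·log₁₀(4.631e+09/9.5) = 86.88 dB.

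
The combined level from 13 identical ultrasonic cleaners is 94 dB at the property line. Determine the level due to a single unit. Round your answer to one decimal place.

82.9 dB

13 equal contributions raise the level by 10·log₁₀ 13 = 11.139 dB, so each unit alone gives 94 − 11.139.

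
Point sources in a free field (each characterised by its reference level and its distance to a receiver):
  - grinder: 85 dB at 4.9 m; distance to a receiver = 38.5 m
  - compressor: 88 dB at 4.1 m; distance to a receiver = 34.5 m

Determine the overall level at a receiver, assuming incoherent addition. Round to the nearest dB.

Propagate each source to the receiver with L = L_ref − 20·log₁₀(r/r_ref), then add intensities.
grinder: 85 − 20·log₁₀(38.5/4.9) = 85 − 17.91 = 67.09 dB.
compressor: 88 − 20·log₁₀(34.5/4.1) = 88 − 18.50 = 69.50 dB.
Σ 10^(L/10) = 1.403e+07 → L_total = 10·log₁₀(1.403e+07) = 71.47 dB.

71 dB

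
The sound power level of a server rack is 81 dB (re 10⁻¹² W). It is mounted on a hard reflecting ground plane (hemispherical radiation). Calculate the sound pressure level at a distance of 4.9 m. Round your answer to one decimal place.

Free-field hemispherical radiation: L_p = L_w − 10·log₁₀(2π·r²), r = 4.9 m.
2π·r² = 150.9 m², 10·log₁₀ of that is 21.786 dB.
L_p = 81 − 21.786 = 59.21 dB.

59.2 dB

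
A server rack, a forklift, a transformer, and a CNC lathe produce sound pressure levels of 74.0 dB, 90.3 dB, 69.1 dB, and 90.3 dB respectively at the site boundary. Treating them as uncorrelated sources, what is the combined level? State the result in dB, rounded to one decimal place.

93.4 dB

Incoherent sources combine by intensity addition: L_total = 10·log₁₀(Σ 10^(L_i/10)).
Σ 10^(L/10) = 10^(74.0/10) + 10^(90.3/10) + 10^(69.1/10) + 10^(90.3/10) = 2.176e+09.
L_total = 10·log₁₀(2.176e+09) = 93.38 dB.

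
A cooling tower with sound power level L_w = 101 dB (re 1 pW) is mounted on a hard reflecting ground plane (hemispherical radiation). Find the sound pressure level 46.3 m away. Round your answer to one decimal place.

Free-field hemispherical radiation: L_p = L_w − 10·log₁₀(2π·r²), r = 46.3 m.
2π·r² = 1.347e+04 m², 10·log₁₀ of that is 41.293 dB.
L_p = 101 − 41.293 = 59.71 dB.

59.7 dB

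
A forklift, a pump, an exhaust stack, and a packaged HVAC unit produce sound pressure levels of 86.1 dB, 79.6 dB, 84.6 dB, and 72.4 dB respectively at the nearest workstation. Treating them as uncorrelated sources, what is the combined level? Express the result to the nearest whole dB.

89 dB

Incoherent sources combine by intensity addition: L_total = 10·log₁₀(Σ 10^(L_i/10)).
Σ 10^(L/10) = 10^(86.1/10) + 10^(79.6/10) + 10^(84.6/10) + 10^(72.4/10) = 8.044e+08.
L_total = 10·log₁₀(8.044e+08) = 89.05 dB.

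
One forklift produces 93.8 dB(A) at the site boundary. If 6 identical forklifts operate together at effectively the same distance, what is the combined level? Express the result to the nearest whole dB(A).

L_total = L₁ + 10·log₁₀ N for N identical incoherent sources.
L_total = 93.8 + 10·log₁₀(6) = 93.8 + 7.782 = 101.58 dB(A).

102 dB(A)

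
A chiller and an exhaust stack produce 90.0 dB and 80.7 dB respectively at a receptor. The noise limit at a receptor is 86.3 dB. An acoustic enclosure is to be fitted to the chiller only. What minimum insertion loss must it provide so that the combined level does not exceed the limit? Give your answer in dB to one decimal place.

Everything except the chiller sums to 10^(80.7/10) = 1.175e+08 in linear terms, 80.70 dB.
The limit corresponds to 10^(86.3/10) = 4.266e+08; subtracting the fixed part leaves 3.091e+08 for the chiller, i.e. 84.90 dB.
So the chiller must be reduced from 90.0 to 84.90 dB: IL = 5.10 dB.

5.1 dB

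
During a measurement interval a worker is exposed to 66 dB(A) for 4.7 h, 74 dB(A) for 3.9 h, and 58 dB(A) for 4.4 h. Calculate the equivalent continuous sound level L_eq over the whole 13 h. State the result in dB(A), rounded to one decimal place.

L_eq = 10·log₁₀[(1/T)·Σ tᵢ·10^(Lᵢ/10)] with T = 13 h.
Σ tᵢ·10^(Lᵢ/10) = 4.7·10^(66/10) + 3.9·10^(74/10) + 4.4·10^(58/10) = 1.195e+08.
L_eq = 10·log₁₀(1.195e+08/13) = 69.63 dB(A).

69.6 dB(A)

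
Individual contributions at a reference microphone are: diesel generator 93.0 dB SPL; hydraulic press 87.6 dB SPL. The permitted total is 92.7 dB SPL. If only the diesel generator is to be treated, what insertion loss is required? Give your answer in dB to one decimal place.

1.9 dB

Fixed contribution from the other source: Σ 10^(L/10) = 10^(87.6/10) = 5.754e+08 (87.60 dB SPL).
The limit corresponds to 10^(92.7/10) = 1.862e+09; subtracting the fixed part leaves 1.287e+09 for the diesel generator, i.e. 91.09 dB SPL.
So the diesel generator must be reduced from 93.0 to 91.09 dB SPL: IL = 1.91 dB.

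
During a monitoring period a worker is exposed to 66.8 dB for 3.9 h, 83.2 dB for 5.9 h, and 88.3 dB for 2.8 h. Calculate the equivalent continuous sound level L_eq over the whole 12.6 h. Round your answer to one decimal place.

Weight each interval's intensity by its duration and average over T = 12.6 h:
Σ tᵢ·10^(Lᵢ/10) = 3.9·10^(66.8/10) + 5.9·10^(83.2/10) + 2.8·10^(88.3/10) = 3.144e+09.
L_eq = 10·log₁₀(3.144e+09/12.6) = 83.97 dB.

84.0 dB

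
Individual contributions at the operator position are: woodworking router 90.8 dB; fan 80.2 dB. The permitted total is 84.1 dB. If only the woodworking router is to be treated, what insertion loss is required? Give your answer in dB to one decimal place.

The untreated sources together contribute 10^(80.2/10) = 1.047e+08, i.e. 80.20 dB.
To meet 84.1 dB overall, the treated woodworking router may contribute at most 10^(84.1/10) − 1.047e+08 = 1.523e+08, i.e. 81.83 dB.
Required insertion loss = 90.8 − 81.83 = 8.97 dB.

9.0 dB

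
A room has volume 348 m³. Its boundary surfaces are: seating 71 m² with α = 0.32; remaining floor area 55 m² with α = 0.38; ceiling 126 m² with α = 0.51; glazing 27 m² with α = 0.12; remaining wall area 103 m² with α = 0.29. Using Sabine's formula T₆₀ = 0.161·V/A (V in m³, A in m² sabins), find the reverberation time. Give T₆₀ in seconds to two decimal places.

0.40 s

Total absorption A = 71·0.32 + 55·0.38 + 126·0.51 + 27·0.12 + 103·0.29 = 140.99 m² sabins.
T₆₀ = 0.161·V/A = 0.161·348/140.99 = 0.397 s.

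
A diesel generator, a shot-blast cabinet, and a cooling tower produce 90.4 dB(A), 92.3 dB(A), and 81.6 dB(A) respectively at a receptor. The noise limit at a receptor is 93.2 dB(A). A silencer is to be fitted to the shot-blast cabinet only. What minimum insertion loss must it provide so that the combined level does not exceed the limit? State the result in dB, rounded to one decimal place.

3.0 dB

Everything except the shot-blast cabinet sums to 10^(90.4/10) + 10^(81.6/10) = 1.241e+09 in linear terms, 90.94 dB(A).
To meet 93.2 dB(A) overall, the treated shot-blast cabinet may contribute at most 10^(93.2/10) − 1.241e+09 = 8.483e+08, i.e. 89.29 dB(A).
Required insertion loss = 92.3 − 89.29 = 3.01 dB.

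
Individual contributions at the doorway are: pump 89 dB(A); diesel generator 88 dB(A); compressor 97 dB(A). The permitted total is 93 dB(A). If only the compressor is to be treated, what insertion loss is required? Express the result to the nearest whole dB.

9 dB

Everything except the compressor sums to 10^(89/10) + 10^(88/10) = 1.425e+09 in linear terms, 91.54 dB(A).
To meet 93 dB(A) overall, the treated compressor may contribute at most 10^(93/10) − 1.425e+09 = 5.700e+08, i.e. 87.56 dB(A).
So the compressor must be reduced from 97 to 87.56 dB(A): IL = 9.44 dB.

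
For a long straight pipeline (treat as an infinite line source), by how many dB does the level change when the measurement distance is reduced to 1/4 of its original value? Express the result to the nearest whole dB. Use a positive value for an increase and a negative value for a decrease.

Line-source spreading: ΔL = −10·log₁₀(r₂/r₁).
ΔL = −10·log₁₀(0.25) = +6.02 dB.

+6 dB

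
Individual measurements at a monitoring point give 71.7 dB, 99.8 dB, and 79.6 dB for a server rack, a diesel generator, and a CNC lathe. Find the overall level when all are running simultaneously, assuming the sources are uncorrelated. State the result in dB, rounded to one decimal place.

99.8 dB

Incoherent sources combine by intensity addition: L_total = 10·log₁₀(Σ 10^(L_i/10)).
Σ 10^(L/10) = 10^(71.7/10) + 10^(99.8/10) + 10^(79.6/10) = 9.656e+09.
L_total = 10·log₁₀(9.656e+09) = 99.85 dB.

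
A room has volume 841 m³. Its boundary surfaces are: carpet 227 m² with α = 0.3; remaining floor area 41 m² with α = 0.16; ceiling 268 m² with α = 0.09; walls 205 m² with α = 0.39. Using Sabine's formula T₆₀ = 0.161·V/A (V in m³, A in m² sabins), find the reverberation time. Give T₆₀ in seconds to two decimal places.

0.76 s

Summing Sᵢαᵢ: 227·0.3 + 41·0.16 + 268·0.09 + 205·0.39 = 178.73 m².
T₆₀ = 0.161·V/A = 0.161·841/178.73 = 0.758 s.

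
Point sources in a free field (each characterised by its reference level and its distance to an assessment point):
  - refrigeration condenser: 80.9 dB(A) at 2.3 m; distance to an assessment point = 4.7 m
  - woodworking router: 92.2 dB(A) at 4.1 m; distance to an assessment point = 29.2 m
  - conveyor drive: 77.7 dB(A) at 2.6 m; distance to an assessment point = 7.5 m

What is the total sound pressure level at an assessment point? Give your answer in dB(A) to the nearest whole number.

First find each source's level at the receiver (point-source: −20·log₁₀(r/r_ref)), then combine on an intensity basis.
refrigeration condenser: 80.9 − 20·log₁₀(4.7/2.3) = 80.9 − 6.21 = 74.69 dB(A).
woodworking router: 92.2 − 20·log₁₀(29.2/4.1) = 92.2 − 17.05 = 75.15 dB(A).
conveyor drive: 77.7 − 20·log₁₀(7.5/2.6) = 77.7 − 9.20 = 68.50 dB(A).
Σ 10^(L/10) = 6.926e+07 → L_total = 10·log₁₀(6.926e+07) = 78.40 dB(A).

78 dB(A)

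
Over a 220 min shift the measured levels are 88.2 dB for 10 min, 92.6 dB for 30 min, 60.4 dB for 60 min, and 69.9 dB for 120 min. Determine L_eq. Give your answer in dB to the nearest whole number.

85 dB

Weight each interval's intensity by its duration and average over T = 220 min:
Σ tᵢ·10^(Lᵢ/10) = 10·10^(88.2/10) + 30·10^(92.6/10) + 60·10^(60.4/10) + 120·10^(69.9/10) = 6.244e+10.
L_eq = 10·log₁₀(6.244e+10/220) = 84.53 dB.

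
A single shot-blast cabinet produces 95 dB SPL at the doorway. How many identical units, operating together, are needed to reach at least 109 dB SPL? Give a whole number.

N identical sources give L₁ + 10·log₁₀ N, so require 10·log₁₀ N ≥ 109 − 95 = 14.0 dB.
N ≥ 10^(14.0/10) = 25.119, so N = 26.

26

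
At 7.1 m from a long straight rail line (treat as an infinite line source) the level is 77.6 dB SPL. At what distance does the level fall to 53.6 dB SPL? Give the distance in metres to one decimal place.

The 24.0 dB drop corresponds to a distance ratio of 10^(24.0/10) for a line source.
r₂ = 7.1·10^((77.6−53.6)/10) = 7.1·10^(24.0/10) = 1783.44 m.

1783.4 m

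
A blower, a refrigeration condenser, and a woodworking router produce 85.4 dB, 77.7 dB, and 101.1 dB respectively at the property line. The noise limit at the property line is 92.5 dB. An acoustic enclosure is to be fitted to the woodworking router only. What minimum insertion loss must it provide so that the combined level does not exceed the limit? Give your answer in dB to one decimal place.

9.7 dB

Everything except the woodworking router sums to 10^(85.4/10) + 10^(77.7/10) = 4.056e+08 in linear terms, 86.08 dB.
To meet 92.5 dB overall, the treated woodworking router may contribute at most 10^(92.5/10) − 4.056e+08 = 1.373e+09, i.e. 91.38 dB.
So the woodworking router must be reduced from 101.1 to 91.38 dB: IL = 9.72 dB.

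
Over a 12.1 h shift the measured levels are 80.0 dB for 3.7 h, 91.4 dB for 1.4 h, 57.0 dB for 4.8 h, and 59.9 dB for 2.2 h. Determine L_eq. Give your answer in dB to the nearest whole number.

The energy average is taken in the linear domain: L_eq = 10·log₁₀[(Σ tᵢ·10^(Lᵢ/10))/T], T = 12.1 h.
Σ tᵢ·10^(Lᵢ/10) = 3.7·10^(80.0/10) + 1.4·10^(91.4/10) + 4.8·10^(57.0/10) + 2.2·10^(59.9/10) = 2.307e+09.
L_eq = 10·log₁₀(2.307e+09/12.1) = 82.80 dB.

83 dB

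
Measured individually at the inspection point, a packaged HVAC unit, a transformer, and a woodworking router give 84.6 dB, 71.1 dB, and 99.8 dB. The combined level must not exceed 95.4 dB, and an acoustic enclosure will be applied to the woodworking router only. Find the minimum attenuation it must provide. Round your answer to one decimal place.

The untreated sources together contribute 10^(84.6/10) + 10^(71.1/10) = 3.013e+08, i.e. 84.79 dB.
To meet 95.4 dB overall, the treated woodworking router may contribute at most 10^(95.4/10) − 3.013e+08 = 3.166e+09, i.e. 95.01 dB.
Required insertion loss = 99.8 − 95.01 = 4.79 dB.

4.8 dB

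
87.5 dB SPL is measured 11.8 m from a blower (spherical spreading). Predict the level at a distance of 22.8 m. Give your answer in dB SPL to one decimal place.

81.8 dB SPL

Spherical spreading from a point source gives a 20·log₁₀(r₂/r₁) drop.
L₂ = 87.5 − 20·log₁₀(22.8/11.8) = 87.5 − 5.721 = 81.78 dB SPL.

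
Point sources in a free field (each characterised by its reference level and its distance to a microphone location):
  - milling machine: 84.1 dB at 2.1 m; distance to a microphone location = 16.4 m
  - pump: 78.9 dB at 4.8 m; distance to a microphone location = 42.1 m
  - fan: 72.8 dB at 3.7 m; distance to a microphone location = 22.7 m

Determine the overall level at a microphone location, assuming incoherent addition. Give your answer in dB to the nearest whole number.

68 dB

Apply inverse-square spreading to bring every level to the receiver, then sum 10^(L/10).
milling machine: 84.1 − 20·log₁₀(16.4/2.1) = 84.1 − 17.85 = 66.25 dB.
pump: 78.9 − 20·log₁₀(42.1/4.8) = 78.9 − 18.86 = 60.04 dB.
fan: 72.8 − 20·log₁₀(22.7/3.7) = 72.8 − 15.76 = 57.04 dB.
Σ 10^(L/10) = 5.730e+06 → L_total = 10·log₁₀(5.730e+06) = 67.58 dB.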